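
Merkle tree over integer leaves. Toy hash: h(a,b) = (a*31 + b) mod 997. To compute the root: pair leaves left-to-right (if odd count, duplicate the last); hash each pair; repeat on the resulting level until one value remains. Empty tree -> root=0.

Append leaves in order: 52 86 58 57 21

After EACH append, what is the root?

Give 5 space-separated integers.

After append 52 (leaves=[52]):
  L0: [52]
  root=52
After append 86 (leaves=[52, 86]):
  L0: [52, 86]
  L1: h(52,86)=(52*31+86)%997=701 -> [701]
  root=701
After append 58 (leaves=[52, 86, 58]):
  L0: [52, 86, 58]
  L1: h(52,86)=(52*31+86)%997=701 h(58,58)=(58*31+58)%997=859 -> [701, 859]
  L2: h(701,859)=(701*31+859)%997=656 -> [656]
  root=656
After append 57 (leaves=[52, 86, 58, 57]):
  L0: [52, 86, 58, 57]
  L1: h(52,86)=(52*31+86)%997=701 h(58,57)=(58*31+57)%997=858 -> [701, 858]
  L2: h(701,858)=(701*31+858)%997=655 -> [655]
  root=655
After append 21 (leaves=[52, 86, 58, 57, 21]):
  L0: [52, 86, 58, 57, 21]
  L1: h(52,86)=(52*31+86)%997=701 h(58,57)=(58*31+57)%997=858 h(21,21)=(21*31+21)%997=672 -> [701, 858, 672]
  L2: h(701,858)=(701*31+858)%997=655 h(672,672)=(672*31+672)%997=567 -> [655, 567]
  L3: h(655,567)=(655*31+567)%997=932 -> [932]
  root=932

Answer: 52 701 656 655 932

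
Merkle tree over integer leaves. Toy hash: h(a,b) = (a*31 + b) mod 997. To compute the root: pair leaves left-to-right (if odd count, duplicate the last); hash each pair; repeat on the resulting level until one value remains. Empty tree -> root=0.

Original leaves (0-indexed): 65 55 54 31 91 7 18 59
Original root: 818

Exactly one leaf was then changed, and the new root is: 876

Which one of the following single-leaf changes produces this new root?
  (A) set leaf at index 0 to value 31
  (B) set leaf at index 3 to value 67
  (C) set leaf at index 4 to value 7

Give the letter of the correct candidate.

Original leaves: [65, 55, 54, 31, 91, 7, 18, 59]
Target new root: 876
Try each candidate change and compute the resulting root:
Candidate A: set leaf[0] = 31 -> leaves = [31, 55, 54, 31, 91, 7, 18, 59]
  L0: [31, 55, 54, 31, 91, 7, 18, 59]
  L1: h(31,55)=(31*31+55)%997=19 h(54,31)=(54*31+31)%997=708 h(91,7)=(91*31+7)%997=834 h(18,59)=(18*31+59)%997=617 -> [19, 708, 834, 617]
  L2: h(19,708)=(19*31+708)%997=300 h(834,617)=(834*31+617)%997=549 -> [300, 549]
  L3: h(300,549)=(300*31+549)%997=876 -> [876]
  root = 876 == target 876  ** MATCH **
Candidate B: set leaf[3] = 67 -> leaves = [65, 55, 54, 67, 91, 7, 18, 59]
  L0: [65, 55, 54, 67, 91, 7, 18, 59]
  L1: h(65,55)=(65*31+55)%997=76 h(54,67)=(54*31+67)%997=744 h(91,7)=(91*31+7)%997=834 h(18,59)=(18*31+59)%997=617 -> [76, 744, 834, 617]
  L2: h(76,744)=(76*31+744)%997=109 h(834,617)=(834*31+617)%997=549 -> [109, 549]
  L3: h(109,549)=(109*31+549)%997=937 -> [937]
  root = 937 != target 876
Candidate C: set leaf[4] = 7 -> leaves = [65, 55, 54, 31, 7, 7, 18, 59]
  L0: [65, 55, 54, 31, 7, 7, 18, 59]
  L1: h(65,55)=(65*31+55)%997=76 h(54,31)=(54*31+31)%997=708 h(7,7)=(7*31+7)%997=224 h(18,59)=(18*31+59)%997=617 -> [76, 708, 224, 617]
  L2: h(76,708)=(76*31+708)%997=73 h(224,617)=(224*31+617)%997=582 -> [73, 582]
  L3: h(73,582)=(73*31+582)%997=851 -> [851]
  root = 851 != target 876
Candidate A produces the target root.

Answer: A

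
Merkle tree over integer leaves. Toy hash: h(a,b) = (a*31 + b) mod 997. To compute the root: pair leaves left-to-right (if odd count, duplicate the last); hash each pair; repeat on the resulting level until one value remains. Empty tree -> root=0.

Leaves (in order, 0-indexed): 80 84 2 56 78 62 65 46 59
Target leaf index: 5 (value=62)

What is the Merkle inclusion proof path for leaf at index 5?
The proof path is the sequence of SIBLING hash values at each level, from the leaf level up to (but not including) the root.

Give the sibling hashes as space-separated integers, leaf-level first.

Answer: 78 67 839 129

Derivation:
L0 (leaves): [80, 84, 2, 56, 78, 62, 65, 46, 59], target index=5
L1: h(80,84)=(80*31+84)%997=570 [pair 0] h(2,56)=(2*31+56)%997=118 [pair 1] h(78,62)=(78*31+62)%997=486 [pair 2] h(65,46)=(65*31+46)%997=67 [pair 3] h(59,59)=(59*31+59)%997=891 [pair 4] -> [570, 118, 486, 67, 891]
  Sibling for proof at L0: 78
L2: h(570,118)=(570*31+118)%997=839 [pair 0] h(486,67)=(486*31+67)%997=178 [pair 1] h(891,891)=(891*31+891)%997=596 [pair 2] -> [839, 178, 596]
  Sibling for proof at L1: 67
L3: h(839,178)=(839*31+178)%997=265 [pair 0] h(596,596)=(596*31+596)%997=129 [pair 1] -> [265, 129]
  Sibling for proof at L2: 839
L4: h(265,129)=(265*31+129)%997=368 [pair 0] -> [368]
  Sibling for proof at L3: 129
Root: 368
Proof path (sibling hashes from leaf to root): [78, 67, 839, 129]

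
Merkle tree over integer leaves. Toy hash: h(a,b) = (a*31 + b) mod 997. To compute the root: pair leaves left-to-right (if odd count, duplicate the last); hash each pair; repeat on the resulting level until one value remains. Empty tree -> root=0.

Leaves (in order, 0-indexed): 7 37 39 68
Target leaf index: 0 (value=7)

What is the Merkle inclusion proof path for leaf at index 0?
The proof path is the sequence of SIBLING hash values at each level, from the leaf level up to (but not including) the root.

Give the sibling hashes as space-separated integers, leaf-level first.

Answer: 37 280

Derivation:
L0 (leaves): [7, 37, 39, 68], target index=0
L1: h(7,37)=(7*31+37)%997=254 [pair 0] h(39,68)=(39*31+68)%997=280 [pair 1] -> [254, 280]
  Sibling for proof at L0: 37
L2: h(254,280)=(254*31+280)%997=178 [pair 0] -> [178]
  Sibling for proof at L1: 280
Root: 178
Proof path (sibling hashes from leaf to root): [37, 280]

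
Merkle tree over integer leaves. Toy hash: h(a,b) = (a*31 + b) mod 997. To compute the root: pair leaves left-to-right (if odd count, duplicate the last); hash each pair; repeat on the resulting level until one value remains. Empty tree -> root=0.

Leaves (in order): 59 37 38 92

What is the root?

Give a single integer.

Answer: 293

Derivation:
L0: [59, 37, 38, 92]
L1: h(59,37)=(59*31+37)%997=869 h(38,92)=(38*31+92)%997=273 -> [869, 273]
L2: h(869,273)=(869*31+273)%997=293 -> [293]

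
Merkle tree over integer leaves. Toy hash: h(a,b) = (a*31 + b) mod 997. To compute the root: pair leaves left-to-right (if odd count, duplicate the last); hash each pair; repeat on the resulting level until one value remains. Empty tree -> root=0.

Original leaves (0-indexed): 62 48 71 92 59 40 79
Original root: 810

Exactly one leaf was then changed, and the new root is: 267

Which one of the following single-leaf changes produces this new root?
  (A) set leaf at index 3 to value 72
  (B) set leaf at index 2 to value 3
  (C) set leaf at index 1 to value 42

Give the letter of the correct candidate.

Answer: B

Derivation:
Original leaves: [62, 48, 71, 92, 59, 40, 79]
Target new root: 267
Try each candidate change and compute the resulting root:
Candidate A: set leaf[3] = 72 -> leaves = [62, 48, 71, 72, 59, 40, 79]
  L0: [62, 48, 71, 72, 59, 40, 79]
  L1: h(62,48)=(62*31+48)%997=973 h(71,72)=(71*31+72)%997=279 h(59,40)=(59*31+40)%997=872 h(79,79)=(79*31+79)%997=534 -> [973, 279, 872, 534]
  L2: h(973,279)=(973*31+279)%997=532 h(872,534)=(872*31+534)%997=647 -> [532, 647]
  L3: h(532,647)=(532*31+647)%997=190 -> [190]
  root = 190 != target 267
Candidate B: set leaf[2] = 3 -> leaves = [62, 48, 3, 92, 59, 40, 79]
  L0: [62, 48, 3, 92, 59, 40, 79]
  L1: h(62,48)=(62*31+48)%997=973 h(3,92)=(3*31+92)%997=185 h(59,40)=(59*31+40)%997=872 h(79,79)=(79*31+79)%997=534 -> [973, 185, 872, 534]
  L2: h(973,185)=(973*31+185)%997=438 h(872,534)=(872*31+534)%997=647 -> [438, 647]
  L3: h(438,647)=(438*31+647)%997=267 -> [267]
  root = 267 == target 267  ** MATCH **
Candidate C: set leaf[1] = 42 -> leaves = [62, 42, 71, 92, 59, 40, 79]
  L0: [62, 42, 71, 92, 59, 40, 79]
  L1: h(62,42)=(62*31+42)%997=967 h(71,92)=(71*31+92)%997=299 h(59,40)=(59*31+40)%997=872 h(79,79)=(79*31+79)%997=534 -> [967, 299, 872, 534]
  L2: h(967,299)=(967*31+299)%997=366 h(872,534)=(872*31+534)%997=647 -> [366, 647]
  L3: h(366,647)=(366*31+647)%997=29 -> [29]
  root = 29 != target 267
Candidate B produces the target root.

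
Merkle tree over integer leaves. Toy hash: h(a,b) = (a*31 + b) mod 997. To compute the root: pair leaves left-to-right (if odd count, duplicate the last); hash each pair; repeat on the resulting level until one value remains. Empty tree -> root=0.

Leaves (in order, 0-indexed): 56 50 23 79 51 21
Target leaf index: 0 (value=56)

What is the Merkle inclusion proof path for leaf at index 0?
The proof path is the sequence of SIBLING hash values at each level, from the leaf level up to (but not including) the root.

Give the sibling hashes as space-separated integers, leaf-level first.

Answer: 50 792 417

Derivation:
L0 (leaves): [56, 50, 23, 79, 51, 21], target index=0
L1: h(56,50)=(56*31+50)%997=789 [pair 0] h(23,79)=(23*31+79)%997=792 [pair 1] h(51,21)=(51*31+21)%997=605 [pair 2] -> [789, 792, 605]
  Sibling for proof at L0: 50
L2: h(789,792)=(789*31+792)%997=326 [pair 0] h(605,605)=(605*31+605)%997=417 [pair 1] -> [326, 417]
  Sibling for proof at L1: 792
L3: h(326,417)=(326*31+417)%997=553 [pair 0] -> [553]
  Sibling for proof at L2: 417
Root: 553
Proof path (sibling hashes from leaf to root): [50, 792, 417]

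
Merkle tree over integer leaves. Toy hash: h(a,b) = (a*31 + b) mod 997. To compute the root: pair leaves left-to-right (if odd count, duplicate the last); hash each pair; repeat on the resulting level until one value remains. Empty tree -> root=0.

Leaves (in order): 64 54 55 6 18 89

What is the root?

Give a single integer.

Answer: 377

Derivation:
L0: [64, 54, 55, 6, 18, 89]
L1: h(64,54)=(64*31+54)%997=44 h(55,6)=(55*31+6)%997=714 h(18,89)=(18*31+89)%997=647 -> [44, 714, 647]
L2: h(44,714)=(44*31+714)%997=84 h(647,647)=(647*31+647)%997=764 -> [84, 764]
L3: h(84,764)=(84*31+764)%997=377 -> [377]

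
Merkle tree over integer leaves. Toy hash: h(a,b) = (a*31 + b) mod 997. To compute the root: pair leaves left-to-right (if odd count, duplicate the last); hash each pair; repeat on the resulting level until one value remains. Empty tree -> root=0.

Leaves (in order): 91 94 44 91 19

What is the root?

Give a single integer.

Answer: 498

Derivation:
L0: [91, 94, 44, 91, 19]
L1: h(91,94)=(91*31+94)%997=921 h(44,91)=(44*31+91)%997=458 h(19,19)=(19*31+19)%997=608 -> [921, 458, 608]
L2: h(921,458)=(921*31+458)%997=96 h(608,608)=(608*31+608)%997=513 -> [96, 513]
L3: h(96,513)=(96*31+513)%997=498 -> [498]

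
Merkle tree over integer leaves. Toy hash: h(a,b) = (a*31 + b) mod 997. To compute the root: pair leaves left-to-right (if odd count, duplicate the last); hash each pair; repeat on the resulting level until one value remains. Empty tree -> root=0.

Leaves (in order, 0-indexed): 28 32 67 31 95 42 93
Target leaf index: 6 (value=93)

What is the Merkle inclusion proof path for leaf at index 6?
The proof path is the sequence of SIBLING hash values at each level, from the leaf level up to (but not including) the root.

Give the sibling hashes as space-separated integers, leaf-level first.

Answer: 93 993 98

Derivation:
L0 (leaves): [28, 32, 67, 31, 95, 42, 93], target index=6
L1: h(28,32)=(28*31+32)%997=900 [pair 0] h(67,31)=(67*31+31)%997=114 [pair 1] h(95,42)=(95*31+42)%997=993 [pair 2] h(93,93)=(93*31+93)%997=982 [pair 3] -> [900, 114, 993, 982]
  Sibling for proof at L0: 93
L2: h(900,114)=(900*31+114)%997=98 [pair 0] h(993,982)=(993*31+982)%997=858 [pair 1] -> [98, 858]
  Sibling for proof at L1: 993
L3: h(98,858)=(98*31+858)%997=905 [pair 0] -> [905]
  Sibling for proof at L2: 98
Root: 905
Proof path (sibling hashes from leaf to root): [93, 993, 98]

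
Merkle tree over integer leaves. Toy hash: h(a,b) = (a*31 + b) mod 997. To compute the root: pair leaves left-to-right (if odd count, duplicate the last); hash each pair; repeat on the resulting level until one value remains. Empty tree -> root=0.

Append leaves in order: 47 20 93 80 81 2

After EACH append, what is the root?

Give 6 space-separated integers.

Answer: 47 480 907 894 988 454

Derivation:
After append 47 (leaves=[47]):
  L0: [47]
  root=47
After append 20 (leaves=[47, 20]):
  L0: [47, 20]
  L1: h(47,20)=(47*31+20)%997=480 -> [480]
  root=480
After append 93 (leaves=[47, 20, 93]):
  L0: [47, 20, 93]
  L1: h(47,20)=(47*31+20)%997=480 h(93,93)=(93*31+93)%997=982 -> [480, 982]
  L2: h(480,982)=(480*31+982)%997=907 -> [907]
  root=907
After append 80 (leaves=[47, 20, 93, 80]):
  L0: [47, 20, 93, 80]
  L1: h(47,20)=(47*31+20)%997=480 h(93,80)=(93*31+80)%997=969 -> [480, 969]
  L2: h(480,969)=(480*31+969)%997=894 -> [894]
  root=894
After append 81 (leaves=[47, 20, 93, 80, 81]):
  L0: [47, 20, 93, 80, 81]
  L1: h(47,20)=(47*31+20)%997=480 h(93,80)=(93*31+80)%997=969 h(81,81)=(81*31+81)%997=598 -> [480, 969, 598]
  L2: h(480,969)=(480*31+969)%997=894 h(598,598)=(598*31+598)%997=193 -> [894, 193]
  L3: h(894,193)=(894*31+193)%997=988 -> [988]
  root=988
After append 2 (leaves=[47, 20, 93, 80, 81, 2]):
  L0: [47, 20, 93, 80, 81, 2]
  L1: h(47,20)=(47*31+20)%997=480 h(93,80)=(93*31+80)%997=969 h(81,2)=(81*31+2)%997=519 -> [480, 969, 519]
  L2: h(480,969)=(480*31+969)%997=894 h(519,519)=(519*31+519)%997=656 -> [894, 656]
  L3: h(894,656)=(894*31+656)%997=454 -> [454]
  root=454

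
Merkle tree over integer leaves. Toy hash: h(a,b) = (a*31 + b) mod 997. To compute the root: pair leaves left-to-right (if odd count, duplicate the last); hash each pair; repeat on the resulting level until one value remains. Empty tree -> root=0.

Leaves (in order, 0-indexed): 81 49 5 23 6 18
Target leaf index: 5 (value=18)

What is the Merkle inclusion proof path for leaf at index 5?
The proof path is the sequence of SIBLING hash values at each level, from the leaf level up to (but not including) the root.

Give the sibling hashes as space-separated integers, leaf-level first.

Answer: 6 204 775

Derivation:
L0 (leaves): [81, 49, 5, 23, 6, 18], target index=5
L1: h(81,49)=(81*31+49)%997=566 [pair 0] h(5,23)=(5*31+23)%997=178 [pair 1] h(6,18)=(6*31+18)%997=204 [pair 2] -> [566, 178, 204]
  Sibling for proof at L0: 6
L2: h(566,178)=(566*31+178)%997=775 [pair 0] h(204,204)=(204*31+204)%997=546 [pair 1] -> [775, 546]
  Sibling for proof at L1: 204
L3: h(775,546)=(775*31+546)%997=643 [pair 0] -> [643]
  Sibling for proof at L2: 775
Root: 643
Proof path (sibling hashes from leaf to root): [6, 204, 775]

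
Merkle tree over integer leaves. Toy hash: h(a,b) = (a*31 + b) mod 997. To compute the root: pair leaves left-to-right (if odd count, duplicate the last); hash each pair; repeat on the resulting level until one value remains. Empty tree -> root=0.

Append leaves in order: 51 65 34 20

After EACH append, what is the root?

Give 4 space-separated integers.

Answer: 51 649 270 256

Derivation:
After append 51 (leaves=[51]):
  L0: [51]
  root=51
After append 65 (leaves=[51, 65]):
  L0: [51, 65]
  L1: h(51,65)=(51*31+65)%997=649 -> [649]
  root=649
After append 34 (leaves=[51, 65, 34]):
  L0: [51, 65, 34]
  L1: h(51,65)=(51*31+65)%997=649 h(34,34)=(34*31+34)%997=91 -> [649, 91]
  L2: h(649,91)=(649*31+91)%997=270 -> [270]
  root=270
After append 20 (leaves=[51, 65, 34, 20]):
  L0: [51, 65, 34, 20]
  L1: h(51,65)=(51*31+65)%997=649 h(34,20)=(34*31+20)%997=77 -> [649, 77]
  L2: h(649,77)=(649*31+77)%997=256 -> [256]
  root=256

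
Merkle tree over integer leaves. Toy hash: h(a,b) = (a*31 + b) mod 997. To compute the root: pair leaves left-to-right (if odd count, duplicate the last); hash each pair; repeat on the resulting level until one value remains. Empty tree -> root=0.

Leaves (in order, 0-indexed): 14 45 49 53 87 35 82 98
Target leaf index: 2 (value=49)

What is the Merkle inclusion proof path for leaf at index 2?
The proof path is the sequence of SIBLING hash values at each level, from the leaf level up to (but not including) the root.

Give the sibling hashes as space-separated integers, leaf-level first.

Answer: 53 479 593

Derivation:
L0 (leaves): [14, 45, 49, 53, 87, 35, 82, 98], target index=2
L1: h(14,45)=(14*31+45)%997=479 [pair 0] h(49,53)=(49*31+53)%997=575 [pair 1] h(87,35)=(87*31+35)%997=738 [pair 2] h(82,98)=(82*31+98)%997=646 [pair 3] -> [479, 575, 738, 646]
  Sibling for proof at L0: 53
L2: h(479,575)=(479*31+575)%997=469 [pair 0] h(738,646)=(738*31+646)%997=593 [pair 1] -> [469, 593]
  Sibling for proof at L1: 479
L3: h(469,593)=(469*31+593)%997=177 [pair 0] -> [177]
  Sibling for proof at L2: 593
Root: 177
Proof path (sibling hashes from leaf to root): [53, 479, 593]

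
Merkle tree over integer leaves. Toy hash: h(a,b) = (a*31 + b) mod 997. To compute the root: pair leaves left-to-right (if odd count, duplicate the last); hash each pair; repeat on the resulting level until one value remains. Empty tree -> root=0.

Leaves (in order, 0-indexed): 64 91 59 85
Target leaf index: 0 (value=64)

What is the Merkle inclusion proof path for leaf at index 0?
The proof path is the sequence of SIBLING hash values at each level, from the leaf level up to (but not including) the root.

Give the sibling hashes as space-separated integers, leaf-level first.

L0 (leaves): [64, 91, 59, 85], target index=0
L1: h(64,91)=(64*31+91)%997=81 [pair 0] h(59,85)=(59*31+85)%997=917 [pair 1] -> [81, 917]
  Sibling for proof at L0: 91
L2: h(81,917)=(81*31+917)%997=437 [pair 0] -> [437]
  Sibling for proof at L1: 917
Root: 437
Proof path (sibling hashes from leaf to root): [91, 917]

Answer: 91 917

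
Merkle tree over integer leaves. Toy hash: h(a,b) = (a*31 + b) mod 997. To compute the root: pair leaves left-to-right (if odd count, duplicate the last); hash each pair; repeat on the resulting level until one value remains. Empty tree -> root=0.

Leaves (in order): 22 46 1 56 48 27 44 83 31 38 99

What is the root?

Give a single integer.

Answer: 922

Derivation:
L0: [22, 46, 1, 56, 48, 27, 44, 83, 31, 38, 99]
L1: h(22,46)=(22*31+46)%997=728 h(1,56)=(1*31+56)%997=87 h(48,27)=(48*31+27)%997=518 h(44,83)=(44*31+83)%997=450 h(31,38)=(31*31+38)%997=2 h(99,99)=(99*31+99)%997=177 -> [728, 87, 518, 450, 2, 177]
L2: h(728,87)=(728*31+87)%997=721 h(518,450)=(518*31+450)%997=556 h(2,177)=(2*31+177)%997=239 -> [721, 556, 239]
L3: h(721,556)=(721*31+556)%997=973 h(239,239)=(239*31+239)%997=669 -> [973, 669]
L4: h(973,669)=(973*31+669)%997=922 -> [922]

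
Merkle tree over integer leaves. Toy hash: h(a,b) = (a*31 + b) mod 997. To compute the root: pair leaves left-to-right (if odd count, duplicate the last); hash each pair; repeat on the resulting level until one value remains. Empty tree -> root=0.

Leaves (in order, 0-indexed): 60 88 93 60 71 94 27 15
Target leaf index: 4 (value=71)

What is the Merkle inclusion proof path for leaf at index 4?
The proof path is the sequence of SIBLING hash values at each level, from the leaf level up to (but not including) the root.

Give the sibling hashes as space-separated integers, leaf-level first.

Answer: 94 852 520

Derivation:
L0 (leaves): [60, 88, 93, 60, 71, 94, 27, 15], target index=4
L1: h(60,88)=(60*31+88)%997=951 [pair 0] h(93,60)=(93*31+60)%997=949 [pair 1] h(71,94)=(71*31+94)%997=301 [pair 2] h(27,15)=(27*31+15)%997=852 [pair 3] -> [951, 949, 301, 852]
  Sibling for proof at L0: 94
L2: h(951,949)=(951*31+949)%997=520 [pair 0] h(301,852)=(301*31+852)%997=213 [pair 1] -> [520, 213]
  Sibling for proof at L1: 852
L3: h(520,213)=(520*31+213)%997=381 [pair 0] -> [381]
  Sibling for proof at L2: 520
Root: 381
Proof path (sibling hashes from leaf to root): [94, 852, 520]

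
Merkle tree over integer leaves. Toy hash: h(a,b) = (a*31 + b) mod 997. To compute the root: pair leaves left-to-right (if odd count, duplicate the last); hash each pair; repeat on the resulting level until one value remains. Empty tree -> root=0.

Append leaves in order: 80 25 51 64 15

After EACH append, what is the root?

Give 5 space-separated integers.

After append 80 (leaves=[80]):
  L0: [80]
  root=80
After append 25 (leaves=[80, 25]):
  L0: [80, 25]
  L1: h(80,25)=(80*31+25)%997=511 -> [511]
  root=511
After append 51 (leaves=[80, 25, 51]):
  L0: [80, 25, 51]
  L1: h(80,25)=(80*31+25)%997=511 h(51,51)=(51*31+51)%997=635 -> [511, 635]
  L2: h(511,635)=(511*31+635)%997=524 -> [524]
  root=524
After append 64 (leaves=[80, 25, 51, 64]):
  L0: [80, 25, 51, 64]
  L1: h(80,25)=(80*31+25)%997=511 h(51,64)=(51*31+64)%997=648 -> [511, 648]
  L2: h(511,648)=(511*31+648)%997=537 -> [537]
  root=537
After append 15 (leaves=[80, 25, 51, 64, 15]):
  L0: [80, 25, 51, 64, 15]
  L1: h(80,25)=(80*31+25)%997=511 h(51,64)=(51*31+64)%997=648 h(15,15)=(15*31+15)%997=480 -> [511, 648, 480]
  L2: h(511,648)=(511*31+648)%997=537 h(480,480)=(480*31+480)%997=405 -> [537, 405]
  L3: h(537,405)=(537*31+405)%997=103 -> [103]
  root=103

Answer: 80 511 524 537 103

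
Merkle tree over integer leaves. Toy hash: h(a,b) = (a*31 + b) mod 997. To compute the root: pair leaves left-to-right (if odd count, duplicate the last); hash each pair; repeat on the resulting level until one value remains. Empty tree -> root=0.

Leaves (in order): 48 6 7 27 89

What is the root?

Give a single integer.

L0: [48, 6, 7, 27, 89]
L1: h(48,6)=(48*31+6)%997=497 h(7,27)=(7*31+27)%997=244 h(89,89)=(89*31+89)%997=854 -> [497, 244, 854]
L2: h(497,244)=(497*31+244)%997=696 h(854,854)=(854*31+854)%997=409 -> [696, 409]
L3: h(696,409)=(696*31+409)%997=51 -> [51]

Answer: 51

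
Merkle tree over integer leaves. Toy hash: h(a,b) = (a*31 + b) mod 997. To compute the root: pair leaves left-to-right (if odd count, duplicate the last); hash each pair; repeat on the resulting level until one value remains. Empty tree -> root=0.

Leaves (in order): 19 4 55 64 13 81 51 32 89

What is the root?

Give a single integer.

Answer: 149

Derivation:
L0: [19, 4, 55, 64, 13, 81, 51, 32, 89]
L1: h(19,4)=(19*31+4)%997=593 h(55,64)=(55*31+64)%997=772 h(13,81)=(13*31+81)%997=484 h(51,32)=(51*31+32)%997=616 h(89,89)=(89*31+89)%997=854 -> [593, 772, 484, 616, 854]
L2: h(593,772)=(593*31+772)%997=212 h(484,616)=(484*31+616)%997=665 h(854,854)=(854*31+854)%997=409 -> [212, 665, 409]
L3: h(212,665)=(212*31+665)%997=258 h(409,409)=(409*31+409)%997=127 -> [258, 127]
L4: h(258,127)=(258*31+127)%997=149 -> [149]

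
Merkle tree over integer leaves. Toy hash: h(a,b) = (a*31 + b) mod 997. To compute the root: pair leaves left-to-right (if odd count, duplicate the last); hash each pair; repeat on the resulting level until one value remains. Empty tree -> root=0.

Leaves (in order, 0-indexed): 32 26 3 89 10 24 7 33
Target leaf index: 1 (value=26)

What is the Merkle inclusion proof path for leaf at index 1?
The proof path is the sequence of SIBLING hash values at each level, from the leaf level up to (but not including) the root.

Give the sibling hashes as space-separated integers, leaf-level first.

Answer: 32 182 634

Derivation:
L0 (leaves): [32, 26, 3, 89, 10, 24, 7, 33], target index=1
L1: h(32,26)=(32*31+26)%997=21 [pair 0] h(3,89)=(3*31+89)%997=182 [pair 1] h(10,24)=(10*31+24)%997=334 [pair 2] h(7,33)=(7*31+33)%997=250 [pair 3] -> [21, 182, 334, 250]
  Sibling for proof at L0: 32
L2: h(21,182)=(21*31+182)%997=833 [pair 0] h(334,250)=(334*31+250)%997=634 [pair 1] -> [833, 634]
  Sibling for proof at L1: 182
L3: h(833,634)=(833*31+634)%997=535 [pair 0] -> [535]
  Sibling for proof at L2: 634
Root: 535
Proof path (sibling hashes from leaf to root): [32, 182, 634]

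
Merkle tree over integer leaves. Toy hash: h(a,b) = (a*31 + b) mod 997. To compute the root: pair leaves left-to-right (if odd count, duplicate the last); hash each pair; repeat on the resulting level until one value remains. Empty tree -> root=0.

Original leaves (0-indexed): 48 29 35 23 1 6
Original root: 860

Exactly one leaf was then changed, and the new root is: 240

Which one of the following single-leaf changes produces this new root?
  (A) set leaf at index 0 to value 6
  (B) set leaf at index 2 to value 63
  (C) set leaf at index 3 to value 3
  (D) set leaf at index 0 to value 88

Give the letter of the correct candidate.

Answer: C

Derivation:
Original leaves: [48, 29, 35, 23, 1, 6]
Target new root: 240
Try each candidate change and compute the resulting root:
Candidate A: set leaf[0] = 6 -> leaves = [6, 29, 35, 23, 1, 6]
  L0: [6, 29, 35, 23, 1, 6]
  L1: h(6,29)=(6*31+29)%997=215 h(35,23)=(35*31+23)%997=111 h(1,6)=(1*31+6)%997=37 -> [215, 111, 37]
  L2: h(215,111)=(215*31+111)%997=794 h(37,37)=(37*31+37)%997=187 -> [794, 187]
  L3: h(794,187)=(794*31+187)%997=873 -> [873]
  root = 873 != target 240
Candidate B: set leaf[2] = 63 -> leaves = [48, 29, 63, 23, 1, 6]
  L0: [48, 29, 63, 23, 1, 6]
  L1: h(48,29)=(48*31+29)%997=520 h(63,23)=(63*31+23)%997=979 h(1,6)=(1*31+6)%997=37 -> [520, 979, 37]
  L2: h(520,979)=(520*31+979)%997=150 h(37,37)=(37*31+37)%997=187 -> [150, 187]
  L3: h(150,187)=(150*31+187)%997=849 -> [849]
  root = 849 != target 240
Candidate C: set leaf[3] = 3 -> leaves = [48, 29, 35, 3, 1, 6]
  L0: [48, 29, 35, 3, 1, 6]
  L1: h(48,29)=(48*31+29)%997=520 h(35,3)=(35*31+3)%997=91 h(1,6)=(1*31+6)%997=37 -> [520, 91, 37]
  L2: h(520,91)=(520*31+91)%997=259 h(37,37)=(37*31+37)%997=187 -> [259, 187]
  L3: h(259,187)=(259*31+187)%997=240 -> [240]
  root = 240 == target 240  ** MATCH **
Candidate D: set leaf[0] = 88 -> leaves = [88, 29, 35, 23, 1, 6]
  L0: [88, 29, 35, 23, 1, 6]
  L1: h(88,29)=(88*31+29)%997=763 h(35,23)=(35*31+23)%997=111 h(1,6)=(1*31+6)%997=37 -> [763, 111, 37]
  L2: h(763,111)=(763*31+111)%997=833 h(37,37)=(37*31+37)%997=187 -> [833, 187]
  L3: h(833,187)=(833*31+187)%997=88 -> [88]
  root = 88 != target 240
Candidate C produces the target root.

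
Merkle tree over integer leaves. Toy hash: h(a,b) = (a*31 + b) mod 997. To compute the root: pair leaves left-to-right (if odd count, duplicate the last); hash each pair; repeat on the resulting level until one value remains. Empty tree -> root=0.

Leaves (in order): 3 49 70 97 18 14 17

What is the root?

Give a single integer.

L0: [3, 49, 70, 97, 18, 14, 17]
L1: h(3,49)=(3*31+49)%997=142 h(70,97)=(70*31+97)%997=273 h(18,14)=(18*31+14)%997=572 h(17,17)=(17*31+17)%997=544 -> [142, 273, 572, 544]
L2: h(142,273)=(142*31+273)%997=687 h(572,544)=(572*31+544)%997=330 -> [687, 330]
L3: h(687,330)=(687*31+330)%997=690 -> [690]

Answer: 690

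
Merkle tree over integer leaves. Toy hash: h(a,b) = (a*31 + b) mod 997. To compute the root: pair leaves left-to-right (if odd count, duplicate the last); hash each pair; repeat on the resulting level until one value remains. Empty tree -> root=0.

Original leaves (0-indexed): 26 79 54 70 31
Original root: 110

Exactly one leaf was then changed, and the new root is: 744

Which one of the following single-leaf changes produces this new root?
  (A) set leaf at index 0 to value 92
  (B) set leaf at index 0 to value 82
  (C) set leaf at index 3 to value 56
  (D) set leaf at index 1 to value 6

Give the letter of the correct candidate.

Answer: D

Derivation:
Original leaves: [26, 79, 54, 70, 31]
Target new root: 744
Try each candidate change and compute the resulting root:
Candidate A: set leaf[0] = 92 -> leaves = [92, 79, 54, 70, 31]
  L0: [92, 79, 54, 70, 31]
  L1: h(92,79)=(92*31+79)%997=937 h(54,70)=(54*31+70)%997=747 h(31,31)=(31*31+31)%997=992 -> [937, 747, 992]
  L2: h(937,747)=(937*31+747)%997=881 h(992,992)=(992*31+992)%997=837 -> [881, 837]
  L3: h(881,837)=(881*31+837)%997=232 -> [232]
  root = 232 != target 744
Candidate B: set leaf[0] = 82 -> leaves = [82, 79, 54, 70, 31]
  L0: [82, 79, 54, 70, 31]
  L1: h(82,79)=(82*31+79)%997=627 h(54,70)=(54*31+70)%997=747 h(31,31)=(31*31+31)%997=992 -> [627, 747, 992]
  L2: h(627,747)=(627*31+747)%997=244 h(992,992)=(992*31+992)%997=837 -> [244, 837]
  L3: h(244,837)=(244*31+837)%997=425 -> [425]
  root = 425 != target 744
Candidate C: set leaf[3] = 56 -> leaves = [26, 79, 54, 56, 31]
  L0: [26, 79, 54, 56, 31]
  L1: h(26,79)=(26*31+79)%997=885 h(54,56)=(54*31+56)%997=733 h(31,31)=(31*31+31)%997=992 -> [885, 733, 992]
  L2: h(885,733)=(885*31+733)%997=252 h(992,992)=(992*31+992)%997=837 -> [252, 837]
  L3: h(252,837)=(252*31+837)%997=673 -> [673]
  root = 673 != target 744
Candidate D: set leaf[1] = 6 -> leaves = [26, 6, 54, 70, 31]
  L0: [26, 6, 54, 70, 31]
  L1: h(26,6)=(26*31+6)%997=812 h(54,70)=(54*31+70)%997=747 h(31,31)=(31*31+31)%997=992 -> [812, 747, 992]
  L2: h(812,747)=(812*31+747)%997=994 h(992,992)=(992*31+992)%997=837 -> [994, 837]
  L3: h(994,837)=(994*31+837)%997=744 -> [744]
  root = 744 == target 744  ** MATCH **
Candidate D produces the target root.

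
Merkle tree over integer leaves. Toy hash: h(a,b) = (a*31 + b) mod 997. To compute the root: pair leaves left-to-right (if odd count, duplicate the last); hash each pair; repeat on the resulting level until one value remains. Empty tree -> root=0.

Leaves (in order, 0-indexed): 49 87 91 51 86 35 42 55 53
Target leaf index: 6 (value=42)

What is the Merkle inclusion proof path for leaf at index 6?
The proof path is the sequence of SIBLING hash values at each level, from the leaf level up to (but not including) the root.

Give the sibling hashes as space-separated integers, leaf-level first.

Answer: 55 707 814 927

Derivation:
L0 (leaves): [49, 87, 91, 51, 86, 35, 42, 55, 53], target index=6
L1: h(49,87)=(49*31+87)%997=609 [pair 0] h(91,51)=(91*31+51)%997=878 [pair 1] h(86,35)=(86*31+35)%997=707 [pair 2] h(42,55)=(42*31+55)%997=360 [pair 3] h(53,53)=(53*31+53)%997=699 [pair 4] -> [609, 878, 707, 360, 699]
  Sibling for proof at L0: 55
L2: h(609,878)=(609*31+878)%997=814 [pair 0] h(707,360)=(707*31+360)%997=343 [pair 1] h(699,699)=(699*31+699)%997=434 [pair 2] -> [814, 343, 434]
  Sibling for proof at L1: 707
L3: h(814,343)=(814*31+343)%997=652 [pair 0] h(434,434)=(434*31+434)%997=927 [pair 1] -> [652, 927]
  Sibling for proof at L2: 814
L4: h(652,927)=(652*31+927)%997=202 [pair 0] -> [202]
  Sibling for proof at L3: 927
Root: 202
Proof path (sibling hashes from leaf to root): [55, 707, 814, 927]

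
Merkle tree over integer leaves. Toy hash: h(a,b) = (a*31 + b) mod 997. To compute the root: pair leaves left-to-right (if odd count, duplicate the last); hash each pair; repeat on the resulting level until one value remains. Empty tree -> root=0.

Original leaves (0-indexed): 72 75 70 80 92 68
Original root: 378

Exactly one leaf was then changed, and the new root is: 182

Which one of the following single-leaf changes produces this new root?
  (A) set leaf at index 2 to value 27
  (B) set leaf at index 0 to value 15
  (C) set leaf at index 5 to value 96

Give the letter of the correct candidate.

Original leaves: [72, 75, 70, 80, 92, 68]
Target new root: 182
Try each candidate change and compute the resulting root:
Candidate A: set leaf[2] = 27 -> leaves = [72, 75, 27, 80, 92, 68]
  L0: [72, 75, 27, 80, 92, 68]
  L1: h(72,75)=(72*31+75)%997=313 h(27,80)=(27*31+80)%997=917 h(92,68)=(92*31+68)%997=926 -> [313, 917, 926]
  L2: h(313,917)=(313*31+917)%997=650 h(926,926)=(926*31+926)%997=719 -> [650, 719]
  L3: h(650,719)=(650*31+719)%997=929 -> [929]
  root = 929 != target 182
Candidate B: set leaf[0] = 15 -> leaves = [15, 75, 70, 80, 92, 68]
  L0: [15, 75, 70, 80, 92, 68]
  L1: h(15,75)=(15*31+75)%997=540 h(70,80)=(70*31+80)%997=256 h(92,68)=(92*31+68)%997=926 -> [540, 256, 926]
  L2: h(540,256)=(540*31+256)%997=47 h(926,926)=(926*31+926)%997=719 -> [47, 719]
  L3: h(47,719)=(47*31+719)%997=182 -> [182]
  root = 182 == target 182  ** MATCH **
Candidate C: set leaf[5] = 96 -> leaves = [72, 75, 70, 80, 92, 96]
  L0: [72, 75, 70, 80, 92, 96]
  L1: h(72,75)=(72*31+75)%997=313 h(70,80)=(70*31+80)%997=256 h(92,96)=(92*31+96)%997=954 -> [313, 256, 954]
  L2: h(313,256)=(313*31+256)%997=986 h(954,954)=(954*31+954)%997=618 -> [986, 618]
  L3: h(986,618)=(986*31+618)%997=277 -> [277]
  root = 277 != target 182
Candidate B produces the target root.

Answer: B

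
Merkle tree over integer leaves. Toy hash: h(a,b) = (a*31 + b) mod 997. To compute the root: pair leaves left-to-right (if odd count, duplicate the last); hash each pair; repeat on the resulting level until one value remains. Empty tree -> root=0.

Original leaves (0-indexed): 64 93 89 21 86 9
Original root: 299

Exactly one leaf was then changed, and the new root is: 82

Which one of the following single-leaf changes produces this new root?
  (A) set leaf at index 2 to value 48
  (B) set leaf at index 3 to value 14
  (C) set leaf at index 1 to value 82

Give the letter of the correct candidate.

Original leaves: [64, 93, 89, 21, 86, 9]
Target new root: 82
Try each candidate change and compute the resulting root:
Candidate A: set leaf[2] = 48 -> leaves = [64, 93, 48, 21, 86, 9]
  L0: [64, 93, 48, 21, 86, 9]
  L1: h(64,93)=(64*31+93)%997=83 h(48,21)=(48*31+21)%997=512 h(86,9)=(86*31+9)%997=681 -> [83, 512, 681]
  L2: h(83,512)=(83*31+512)%997=94 h(681,681)=(681*31+681)%997=855 -> [94, 855]
  L3: h(94,855)=(94*31+855)%997=778 -> [778]
  root = 778 != target 82
Candidate B: set leaf[3] = 14 -> leaves = [64, 93, 89, 14, 86, 9]
  L0: [64, 93, 89, 14, 86, 9]
  L1: h(64,93)=(64*31+93)%997=83 h(89,14)=(89*31+14)%997=779 h(86,9)=(86*31+9)%997=681 -> [83, 779, 681]
  L2: h(83,779)=(83*31+779)%997=361 h(681,681)=(681*31+681)%997=855 -> [361, 855]
  L3: h(361,855)=(361*31+855)%997=82 -> [82]
  root = 82 == target 82  ** MATCH **
Candidate C: set leaf[1] = 82 -> leaves = [64, 82, 89, 21, 86, 9]
  L0: [64, 82, 89, 21, 86, 9]
  L1: h(64,82)=(64*31+82)%997=72 h(89,21)=(89*31+21)%997=786 h(86,9)=(86*31+9)%997=681 -> [72, 786, 681]
  L2: h(72,786)=(72*31+786)%997=27 h(681,681)=(681*31+681)%997=855 -> [27, 855]
  L3: h(27,855)=(27*31+855)%997=695 -> [695]
  root = 695 != target 82
Candidate B produces the target root.

Answer: B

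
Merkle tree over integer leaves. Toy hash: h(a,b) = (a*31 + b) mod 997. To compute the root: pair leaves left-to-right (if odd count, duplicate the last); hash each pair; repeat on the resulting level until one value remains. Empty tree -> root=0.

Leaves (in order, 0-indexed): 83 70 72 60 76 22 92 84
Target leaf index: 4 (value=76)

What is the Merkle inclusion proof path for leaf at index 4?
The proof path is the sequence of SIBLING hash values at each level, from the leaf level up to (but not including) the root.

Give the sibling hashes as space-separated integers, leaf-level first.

Answer: 22 942 477

Derivation:
L0 (leaves): [83, 70, 72, 60, 76, 22, 92, 84], target index=4
L1: h(83,70)=(83*31+70)%997=649 [pair 0] h(72,60)=(72*31+60)%997=298 [pair 1] h(76,22)=(76*31+22)%997=384 [pair 2] h(92,84)=(92*31+84)%997=942 [pair 3] -> [649, 298, 384, 942]
  Sibling for proof at L0: 22
L2: h(649,298)=(649*31+298)%997=477 [pair 0] h(384,942)=(384*31+942)%997=882 [pair 1] -> [477, 882]
  Sibling for proof at L1: 942
L3: h(477,882)=(477*31+882)%997=714 [pair 0] -> [714]
  Sibling for proof at L2: 477
Root: 714
Proof path (sibling hashes from leaf to root): [22, 942, 477]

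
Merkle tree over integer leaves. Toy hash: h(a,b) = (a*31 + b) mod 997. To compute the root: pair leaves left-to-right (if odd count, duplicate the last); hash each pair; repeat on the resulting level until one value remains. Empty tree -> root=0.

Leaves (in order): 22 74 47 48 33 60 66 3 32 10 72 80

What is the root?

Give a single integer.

L0: [22, 74, 47, 48, 33, 60, 66, 3, 32, 10, 72, 80]
L1: h(22,74)=(22*31+74)%997=756 h(47,48)=(47*31+48)%997=508 h(33,60)=(33*31+60)%997=86 h(66,3)=(66*31+3)%997=55 h(32,10)=(32*31+10)%997=5 h(72,80)=(72*31+80)%997=318 -> [756, 508, 86, 55, 5, 318]
L2: h(756,508)=(756*31+508)%997=16 h(86,55)=(86*31+55)%997=727 h(5,318)=(5*31+318)%997=473 -> [16, 727, 473]
L3: h(16,727)=(16*31+727)%997=226 h(473,473)=(473*31+473)%997=181 -> [226, 181]
L4: h(226,181)=(226*31+181)%997=208 -> [208]

Answer: 208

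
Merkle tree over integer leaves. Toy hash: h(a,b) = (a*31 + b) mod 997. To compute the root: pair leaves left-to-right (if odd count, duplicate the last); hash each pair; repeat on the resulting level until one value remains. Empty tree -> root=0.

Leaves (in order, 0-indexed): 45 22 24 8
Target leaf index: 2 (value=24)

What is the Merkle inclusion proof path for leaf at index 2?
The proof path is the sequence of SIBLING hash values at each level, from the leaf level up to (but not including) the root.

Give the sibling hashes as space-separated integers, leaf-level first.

L0 (leaves): [45, 22, 24, 8], target index=2
L1: h(45,22)=(45*31+22)%997=420 [pair 0] h(24,8)=(24*31+8)%997=752 [pair 1] -> [420, 752]
  Sibling for proof at L0: 8
L2: h(420,752)=(420*31+752)%997=811 [pair 0] -> [811]
  Sibling for proof at L1: 420
Root: 811
Proof path (sibling hashes from leaf to root): [8, 420]

Answer: 8 420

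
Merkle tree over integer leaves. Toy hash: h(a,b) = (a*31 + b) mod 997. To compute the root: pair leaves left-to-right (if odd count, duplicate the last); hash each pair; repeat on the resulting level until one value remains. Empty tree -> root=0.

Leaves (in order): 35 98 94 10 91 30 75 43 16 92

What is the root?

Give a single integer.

Answer: 824

Derivation:
L0: [35, 98, 94, 10, 91, 30, 75, 43, 16, 92]
L1: h(35,98)=(35*31+98)%997=186 h(94,10)=(94*31+10)%997=930 h(91,30)=(91*31+30)%997=857 h(75,43)=(75*31+43)%997=374 h(16,92)=(16*31+92)%997=588 -> [186, 930, 857, 374, 588]
L2: h(186,930)=(186*31+930)%997=714 h(857,374)=(857*31+374)%997=22 h(588,588)=(588*31+588)%997=870 -> [714, 22, 870]
L3: h(714,22)=(714*31+22)%997=222 h(870,870)=(870*31+870)%997=921 -> [222, 921]
L4: h(222,921)=(222*31+921)%997=824 -> [824]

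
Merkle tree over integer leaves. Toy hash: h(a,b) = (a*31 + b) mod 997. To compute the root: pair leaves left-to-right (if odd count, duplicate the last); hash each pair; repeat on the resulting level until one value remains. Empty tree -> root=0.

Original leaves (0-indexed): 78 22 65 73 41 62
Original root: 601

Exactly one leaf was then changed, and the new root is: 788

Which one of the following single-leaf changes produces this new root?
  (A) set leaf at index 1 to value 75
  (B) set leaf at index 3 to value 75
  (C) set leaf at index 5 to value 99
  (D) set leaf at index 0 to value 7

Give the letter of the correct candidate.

Original leaves: [78, 22, 65, 73, 41, 62]
Target new root: 788
Try each candidate change and compute the resulting root:
Candidate A: set leaf[1] = 75 -> leaves = [78, 75, 65, 73, 41, 62]
  L0: [78, 75, 65, 73, 41, 62]
  L1: h(78,75)=(78*31+75)%997=499 h(65,73)=(65*31+73)%997=94 h(41,62)=(41*31+62)%997=336 -> [499, 94, 336]
  L2: h(499,94)=(499*31+94)%997=608 h(336,336)=(336*31+336)%997=782 -> [608, 782]
  L3: h(608,782)=(608*31+782)%997=687 -> [687]
  root = 687 != target 788
Candidate B: set leaf[3] = 75 -> leaves = [78, 22, 65, 75, 41, 62]
  L0: [78, 22, 65, 75, 41, 62]
  L1: h(78,22)=(78*31+22)%997=446 h(65,75)=(65*31+75)%997=96 h(41,62)=(41*31+62)%997=336 -> [446, 96, 336]
  L2: h(446,96)=(446*31+96)%997=961 h(336,336)=(336*31+336)%997=782 -> [961, 782]
  L3: h(961,782)=(961*31+782)%997=663 -> [663]
  root = 663 != target 788
Candidate C: set leaf[5] = 99 -> leaves = [78, 22, 65, 73, 41, 99]
  L0: [78, 22, 65, 73, 41, 99]
  L1: h(78,22)=(78*31+22)%997=446 h(65,73)=(65*31+73)%997=94 h(41,99)=(41*31+99)%997=373 -> [446, 94, 373]
  L2: h(446,94)=(446*31+94)%997=959 h(373,373)=(373*31+373)%997=969 -> [959, 969]
  L3: h(959,969)=(959*31+969)%997=788 -> [788]
  root = 788 == target 788  ** MATCH **
Candidate D: set leaf[0] = 7 -> leaves = [7, 22, 65, 73, 41, 62]
  L0: [7, 22, 65, 73, 41, 62]
  L1: h(7,22)=(7*31+22)%997=239 h(65,73)=(65*31+73)%997=94 h(41,62)=(41*31+62)%997=336 -> [239, 94, 336]
  L2: h(239,94)=(239*31+94)%997=524 h(336,336)=(336*31+336)%997=782 -> [524, 782]
  L3: h(524,782)=(524*31+782)%997=77 -> [77]
  root = 77 != target 788
Candidate C produces the target root.

Answer: C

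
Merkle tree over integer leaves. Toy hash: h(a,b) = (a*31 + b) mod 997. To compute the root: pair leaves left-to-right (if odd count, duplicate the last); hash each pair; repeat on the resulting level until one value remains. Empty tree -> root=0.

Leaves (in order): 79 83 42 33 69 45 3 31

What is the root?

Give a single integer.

L0: [79, 83, 42, 33, 69, 45, 3, 31]
L1: h(79,83)=(79*31+83)%997=538 h(42,33)=(42*31+33)%997=338 h(69,45)=(69*31+45)%997=190 h(3,31)=(3*31+31)%997=124 -> [538, 338, 190, 124]
L2: h(538,338)=(538*31+338)%997=67 h(190,124)=(190*31+124)%997=32 -> [67, 32]
L3: h(67,32)=(67*31+32)%997=115 -> [115]

Answer: 115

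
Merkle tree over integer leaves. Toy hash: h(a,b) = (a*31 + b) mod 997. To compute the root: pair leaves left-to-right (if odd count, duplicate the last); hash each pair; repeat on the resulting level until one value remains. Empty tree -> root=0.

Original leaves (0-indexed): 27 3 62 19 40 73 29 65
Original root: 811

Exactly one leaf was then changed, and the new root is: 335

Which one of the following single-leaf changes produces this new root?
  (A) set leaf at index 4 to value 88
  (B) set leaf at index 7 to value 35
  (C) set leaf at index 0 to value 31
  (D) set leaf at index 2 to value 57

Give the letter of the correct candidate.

Answer: C

Derivation:
Original leaves: [27, 3, 62, 19, 40, 73, 29, 65]
Target new root: 335
Try each candidate change and compute the resulting root:
Candidate A: set leaf[4] = 88 -> leaves = [27, 3, 62, 19, 88, 73, 29, 65]
  L0: [27, 3, 62, 19, 88, 73, 29, 65]
  L1: h(27,3)=(27*31+3)%997=840 h(62,19)=(62*31+19)%997=944 h(88,73)=(88*31+73)%997=807 h(29,65)=(29*31+65)%997=964 -> [840, 944, 807, 964]
  L2: h(840,944)=(840*31+944)%997=65 h(807,964)=(807*31+964)%997=59 -> [65, 59]
  L3: h(65,59)=(65*31+59)%997=80 -> [80]
  root = 80 != target 335
Candidate B: set leaf[7] = 35 -> leaves = [27, 3, 62, 19, 40, 73, 29, 35]
  L0: [27, 3, 62, 19, 40, 73, 29, 35]
  L1: h(27,3)=(27*31+3)%997=840 h(62,19)=(62*31+19)%997=944 h(40,73)=(40*31+73)%997=316 h(29,35)=(29*31+35)%997=934 -> [840, 944, 316, 934]
  L2: h(840,944)=(840*31+944)%997=65 h(316,934)=(316*31+934)%997=760 -> [65, 760]
  L3: h(65,760)=(65*31+760)%997=781 -> [781]
  root = 781 != target 335
Candidate C: set leaf[0] = 31 -> leaves = [31, 3, 62, 19, 40, 73, 29, 65]
  L0: [31, 3, 62, 19, 40, 73, 29, 65]
  L1: h(31,3)=(31*31+3)%997=964 h(62,19)=(62*31+19)%997=944 h(40,73)=(40*31+73)%997=316 h(29,65)=(29*31+65)%997=964 -> [964, 944, 316, 964]
  L2: h(964,944)=(964*31+944)%997=918 h(316,964)=(316*31+964)%997=790 -> [918, 790]
  L3: h(918,790)=(918*31+790)%997=335 -> [335]
  root = 335 == target 335  ** MATCH **
Candidate D: set leaf[2] = 57 -> leaves = [27, 3, 57, 19, 40, 73, 29, 65]
  L0: [27, 3, 57, 19, 40, 73, 29, 65]
  L1: h(27,3)=(27*31+3)%997=840 h(57,19)=(57*31+19)%997=789 h(40,73)=(40*31+73)%997=316 h(29,65)=(29*31+65)%997=964 -> [840, 789, 316, 964]
  L2: h(840,789)=(840*31+789)%997=907 h(316,964)=(316*31+964)%997=790 -> [907, 790]
  L3: h(907,790)=(907*31+790)%997=991 -> [991]
  root = 991 != target 335
Candidate C produces the target root.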